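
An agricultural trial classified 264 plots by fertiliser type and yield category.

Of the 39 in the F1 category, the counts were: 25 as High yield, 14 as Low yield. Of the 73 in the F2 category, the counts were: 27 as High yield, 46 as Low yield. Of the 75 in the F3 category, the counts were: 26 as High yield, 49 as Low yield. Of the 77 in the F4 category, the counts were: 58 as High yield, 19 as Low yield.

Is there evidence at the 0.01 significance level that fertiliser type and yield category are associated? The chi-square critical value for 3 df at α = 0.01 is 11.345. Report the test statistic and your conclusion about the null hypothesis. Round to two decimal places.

34.64; reject H₀

Row totals: 39, 73, 75, 77. Column totals: 136, 128. Grand total N = 264.
Expected counts (row total × column total / N):
  F1, High yield: 39×136/264 = 20.091
  F1, Low yield: 39×128/264 = 18.909
  F2, High yield: 73×136/264 = 37.606
  F2, Low yield: 73×128/264 = 35.394
  F3, High yield: 75×136/264 = 38.636
  F3, Low yield: 75×128/264 = 36.364
  F4, High yield: 77×136/264 = 39.667
  F4, Low yield: 77×128/264 = 37.333
Contributions (O − E)²/E:
  (25 − 20.091)²/20.091 = 1.1995
  (14 − 18.909)²/18.909 = 1.2744
  (27 − 37.606)²/37.606 = 2.9912
  (46 − 35.394)²/35.394 = 3.1781
  (26 − 38.636)²/38.636 = 4.1326
  (49 − 36.364)²/36.364 = 4.3908
  (58 − 39.667)²/39.667 = 8.4730
  (19 − 37.333)²/37.333 = 9.0027
χ² = 1.1995 + 1.2744 + 2.9912 + 3.1781 + 4.1326 + 4.3908 + 8.4730 + 9.0027 = 34.64
df = (4−1)(2−1) = 3. Since 34.64 > 11.345, reject the null hypothesis of independence at α = 0.01.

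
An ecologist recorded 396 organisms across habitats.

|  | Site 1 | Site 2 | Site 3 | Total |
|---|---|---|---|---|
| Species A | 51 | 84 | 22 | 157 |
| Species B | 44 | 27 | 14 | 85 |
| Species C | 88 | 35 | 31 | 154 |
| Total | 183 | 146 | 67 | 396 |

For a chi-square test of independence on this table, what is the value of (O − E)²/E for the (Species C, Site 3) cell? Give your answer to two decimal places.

Row total (Species C) = 154; column total (Site 3) = 67; N = 396.
Expected count E = 154 × 67 / 396 = 26.056.
Contribution = (O − E)²/E = (31 − 26.056)² / 26.056 = 0.94.

0.94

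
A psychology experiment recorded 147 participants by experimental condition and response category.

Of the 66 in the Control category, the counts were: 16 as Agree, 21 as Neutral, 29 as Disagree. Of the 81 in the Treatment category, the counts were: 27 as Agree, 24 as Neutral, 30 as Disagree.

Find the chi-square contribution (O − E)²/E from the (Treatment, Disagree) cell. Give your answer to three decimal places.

Row total (Treatment) = 81; column total (Disagree) = 59; N = 147.
Expected count E = 81 × 59 / 147 = 32.5102.
Contribution = (O − E)²/E = (30 − 32.5102)² / 32.5102 = 0.194.

0.194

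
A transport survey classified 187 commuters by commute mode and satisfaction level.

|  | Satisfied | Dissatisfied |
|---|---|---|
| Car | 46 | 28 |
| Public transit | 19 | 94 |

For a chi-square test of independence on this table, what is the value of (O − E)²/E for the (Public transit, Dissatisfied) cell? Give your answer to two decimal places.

Row total (Public transit) = 113; column total (Dissatisfied) = 122; N = 187.
Expected count E = 113 × 122 / 187 = 73.722.
Contribution = (O − E)²/E = (94 − 73.722)² / 73.722 = 5.58.

5.58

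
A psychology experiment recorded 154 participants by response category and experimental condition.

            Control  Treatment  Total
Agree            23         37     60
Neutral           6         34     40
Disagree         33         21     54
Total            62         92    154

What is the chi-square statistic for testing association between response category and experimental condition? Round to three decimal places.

20.466

Grand total N = 154.
Expected counts (row total × column total / N):
  Agree, Control: 60×62/154 = 24.1558
  Agree, Treatment: 60×92/154 = 35.8442
  Neutral, Control: 40×62/154 = 16.1039
  Neutral, Treatment: 40×92/154 = 23.8961
  Disagree, Control: 54×62/154 = 21.7403
  Disagree, Treatment: 54×92/154 = 32.2597
Contributions (O − E)²/E:
  (23 − 24.1558)²/24.1558 = 0.0553
  (37 − 35.8442)²/35.8442 = 0.0373
  (6 − 16.1039)²/16.1039 = 6.3394
  (34 − 23.8961)²/23.8961 = 4.2722
  (33 − 21.7403)²/21.7403 = 5.8316
  (21 − 32.2597)²/32.2597 = 3.9300
χ² = 0.0553 + 0.0373 + 6.3394 + 4.2722 + 5.8316 + 3.9300 = 20.466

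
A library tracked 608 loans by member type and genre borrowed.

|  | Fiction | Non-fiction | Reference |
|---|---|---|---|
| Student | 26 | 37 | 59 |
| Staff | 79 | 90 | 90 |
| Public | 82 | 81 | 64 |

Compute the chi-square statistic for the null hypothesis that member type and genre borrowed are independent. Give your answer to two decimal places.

Row totals: 122, 259, 227. Column totals: 187, 208, 213. Grand total N = 608.
Expected counts (row total × column total / N):
  Student, Fiction: 122×187/608 = 37.523
  Student, Non-fiction: 122×208/608 = 41.737
  Student, Reference: 122×213/608 = 42.740
  Staff, Fiction: 259×187/608 = 79.660
  Staff, Non-fiction: 259×208/608 = 88.605
  Staff, Reference: 259×213/608 = 90.735
  Public, Fiction: 227×187/608 = 69.817
  Public, Non-fiction: 227×208/608 = 77.658
  Public, Reference: 227×213/608 = 79.525
Contributions (O − E)²/E:
  (26 − 37.523)²/37.523 = 3.5386
  (37 − 41.737)²/41.737 = 0.5376
  (59 − 42.740)²/42.740 = 6.1860
  (79 − 79.660)²/79.660 = 0.0055
  (90 − 88.605)²/88.605 = 0.0220
  (90 − 90.735)²/90.735 = 0.0060
  (82 − 69.817)²/69.817 = 2.1259
  (81 − 77.658)²/77.658 = 0.1438
  (64 − 79.525)²/79.525 = 3.0308
χ² = 3.5386 + 0.5376 + 6.1860 + 0.0055 + 0.0220 + 0.0060 + 2.1259 + 0.1438 + 3.0308 = 15.60

15.60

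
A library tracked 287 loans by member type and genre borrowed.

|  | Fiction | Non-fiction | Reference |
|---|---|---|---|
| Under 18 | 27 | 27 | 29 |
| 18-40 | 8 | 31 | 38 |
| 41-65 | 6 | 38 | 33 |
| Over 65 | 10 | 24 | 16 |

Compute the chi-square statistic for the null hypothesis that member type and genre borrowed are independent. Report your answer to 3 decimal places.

Row totals: 83, 77, 77, 50. Column totals: 51, 120, 116. Grand total N = 287.
Expected counts (row total × column total / N):
  Under 18, Fiction: 83×51/287 = 14.7491
  Under 18, Non-fiction: 83×120/287 = 34.7038
  Under 18, Reference: 83×116/287 = 33.5470
  18-40, Fiction: 77×51/287 = 13.6829
  18-40, Non-fiction: 77×120/287 = 32.1951
  18-40, Reference: 77×116/287 = 31.1220
  41-65, Fiction: 77×51/287 = 13.6829
  41-65, Non-fiction: 77×120/287 = 32.1951
  41-65, Reference: 77×116/287 = 31.1220
  Over 65, Fiction: 50×51/287 = 8.8850
  Over 65, Non-fiction: 50×120/287 = 20.9059
  Over 65, Reference: 50×116/287 = 20.2091
Contributions (O − E)²/E:
  (27 − 14.7491)²/14.7491 = 10.1758
  (27 − 34.7038)²/34.7038 = 1.7101
  (29 − 33.5470)²/33.5470 = 0.6163
  (8 − 13.6829)²/13.6829 = 2.3603
  (31 − 32.1951)²/32.1951 = 0.0444
  (38 − 31.1220)²/31.1220 = 1.5200
  (6 − 13.6829)²/13.6829 = 4.3139
  (38 − 32.1951)²/32.1951 = 1.0466
  (33 − 31.1220)²/31.1220 = 0.1133
  (10 − 8.8850)²/8.8850 = 0.1399
  (24 − 20.9059)²/20.9059 = 0.4579
  (16 − 20.2091)²/20.2091 = 0.8767
χ² = 10.1758 + 1.7101 + 0.6163 + 2.3603 + 0.0444 + 1.5200 + 4.3139 + 1.0466 + 0.1133 + 0.1399 + 0.4579 + 0.8767 = 23.375

23.375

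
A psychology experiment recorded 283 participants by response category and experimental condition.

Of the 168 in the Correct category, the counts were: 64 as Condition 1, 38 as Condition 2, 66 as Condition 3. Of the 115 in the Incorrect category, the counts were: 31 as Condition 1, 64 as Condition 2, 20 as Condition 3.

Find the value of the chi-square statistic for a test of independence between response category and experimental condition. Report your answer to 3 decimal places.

Row totals: 168, 115. Column totals: 95, 102, 86. Grand total N = 283.
Expected counts (row total × column total / N):
  Correct, Condition 1: 168×95/283 = 56.3958
  Correct, Condition 2: 168×102/283 = 60.5512
  Correct, Condition 3: 168×86/283 = 51.0530
  Incorrect, Condition 1: 115×95/283 = 38.6042
  Incorrect, Condition 2: 115×102/283 = 41.4488
  Incorrect, Condition 3: 115×86/283 = 34.9470
Contributions (O − E)²/E:
  (64 − 56.3958)²/56.3958 = 1.0253
  (38 − 60.5512)²/60.5512 = 8.3988
  (66 − 51.0530)²/51.0530 = 4.3761
  (31 − 38.6042)²/38.6042 = 1.4979
  (64 − 41.4488)²/41.4488 = 12.2695
  (20 − 34.9470)²/34.9470 = 6.3929
χ² = 1.0253 + 8.3988 + 4.3761 + 1.4979 + 12.2695 + 6.3929 = 33.961

33.961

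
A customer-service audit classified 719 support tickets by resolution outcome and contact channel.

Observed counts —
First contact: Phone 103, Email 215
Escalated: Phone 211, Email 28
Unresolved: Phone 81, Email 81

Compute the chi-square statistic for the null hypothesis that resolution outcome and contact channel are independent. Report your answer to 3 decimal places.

Row totals: 318, 239, 162. Column totals: 395, 324. Grand total N = 719.
Expected counts (row total × column total / N):
  First contact, Phone: 318×395/719 = 174.7010
  First contact, Email: 318×324/719 = 143.2990
  Escalated, Phone: 239×395/719 = 131.3004
  Escalated, Email: 239×324/719 = 107.6996
  Unresolved, Phone: 162×395/719 = 88.9986
  Unresolved, Email: 162×324/719 = 73.0014
Contributions (O − E)²/E:
  (103 − 174.7010)²/174.7010 = 29.4276
  (215 − 143.2990)²/143.2990 = 35.8763
  (211 − 131.3004)²/131.3004 = 48.3778
  (28 − 107.6996)²/107.6996 = 58.9791
  (81 − 88.9986)²/88.9986 = 0.7189
  (81 − 73.0014)²/73.0014 = 0.8764
χ² = 29.4276 + 35.8763 + 48.3778 + 58.9791 + 0.7189 + 0.8764 = 174.256

174.256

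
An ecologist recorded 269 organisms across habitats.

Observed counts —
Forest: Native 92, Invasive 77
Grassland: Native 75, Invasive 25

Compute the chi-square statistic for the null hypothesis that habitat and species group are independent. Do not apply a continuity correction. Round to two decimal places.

11.28

Row totals: 169, 100. Column totals: 167, 102. Grand total N = 269.
Expected counts (row total × column total / N):
  Forest, Native: 169×167/269 = 104.918
  Forest, Invasive: 169×102/269 = 64.082
  Grassland, Native: 100×167/269 = 62.082
  Grassland, Invasive: 100×102/269 = 37.918
Contributions (O − E)²/E:
  (92 − 104.918)²/104.918 = 1.5905
  (77 − 64.082)²/64.082 = 2.6041
  (75 − 62.082)²/62.082 = 2.6880
  (25 − 37.918)²/37.918 = 4.4009
χ² = 1.5905 + 2.6041 + 2.6880 + 4.4009 = 11.28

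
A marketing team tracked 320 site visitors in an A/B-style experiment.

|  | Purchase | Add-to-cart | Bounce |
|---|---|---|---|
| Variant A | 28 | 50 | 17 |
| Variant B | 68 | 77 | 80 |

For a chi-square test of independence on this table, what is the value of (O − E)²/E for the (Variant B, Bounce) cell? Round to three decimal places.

2.040

Row total (Variant B) = 225; column total (Bounce) = 97; N = 320.
Expected count E = 225 × 97 / 320 = 68.2031.
Contribution = (O − E)²/E = (80 − 68.2031)² / 68.2031 = 2.040.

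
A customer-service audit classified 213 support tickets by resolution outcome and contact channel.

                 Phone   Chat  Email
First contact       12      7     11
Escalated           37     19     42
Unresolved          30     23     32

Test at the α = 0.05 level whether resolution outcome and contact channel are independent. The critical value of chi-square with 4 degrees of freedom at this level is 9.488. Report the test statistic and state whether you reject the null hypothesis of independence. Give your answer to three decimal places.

Row totals: 30, 98, 85. Column totals: 79, 49, 85. Grand total N = 213.
Expected counts (row total × column total / N):
  First contact, Phone: 30×79/213 = 11.1268
  First contact, Chat: 30×49/213 = 6.9014
  First contact, Email: 30×85/213 = 11.9718
  Escalated, Phone: 98×79/213 = 36.3474
  Escalated, Chat: 98×49/213 = 22.5446
  Escalated, Email: 98×85/213 = 39.1080
  Unresolved, Phone: 85×79/213 = 31.5258
  Unresolved, Chat: 85×49/213 = 19.5540
  Unresolved, Email: 85×85/213 = 33.9202
Contributions (O − E)²/E:
  (12 − 11.1268)²/11.1268 = 0.0685
  (7 − 6.9014)²/6.9014 = 0.0014
  (11 − 11.9718)²/11.9718 = 0.0789
  (37 − 36.3474)²/36.3474 = 0.0117
  (19 − 22.5446)²/22.5446 = 0.5573
  (42 − 39.1080)²/39.1080 = 0.2139
  (30 − 31.5258)²/31.5258 = 0.0738
  (23 − 19.5540)²/19.5540 = 0.6073
  (32 − 33.9202)²/33.9202 = 0.1087
χ² = 0.0685 + 0.0014 + 0.0789 + 0.0117 + 0.5573 + 0.2139 + 0.0738 + 0.6073 + 0.1087 = 1.722
df = (3−1)(3−1) = 4. Since 1.722 < 9.488, fail to reject the null hypothesis of independence at α = 0.05.

1.722; fail to reject H₀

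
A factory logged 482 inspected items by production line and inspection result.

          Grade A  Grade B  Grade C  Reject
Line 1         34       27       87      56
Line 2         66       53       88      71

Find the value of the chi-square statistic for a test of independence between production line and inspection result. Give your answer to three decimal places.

Row totals: 204, 278. Column totals: 100, 80, 175, 127. Grand total N = 482.
Expected counts (row total × column total / N):
  Line 1, Grade A: 204×100/482 = 42.3237
  Line 1, Grade B: 204×80/482 = 33.8589
  Line 1, Grade C: 204×175/482 = 74.0664
  Line 1, Reject: 204×127/482 = 53.7510
  Line 2, Grade A: 278×100/482 = 57.6763
  Line 2, Grade B: 278×80/482 = 46.1411
  Line 2, Grade C: 278×175/482 = 100.9336
  Line 2, Reject: 278×127/482 = 73.2490
Contributions (O − E)²/E:
  (34 − 42.3237)²/42.3237 = 1.6370
  (27 − 33.8589)²/33.8589 = 1.3894
  (87 − 74.0664)²/74.0664 = 2.2585
  (56 − 53.7510)²/53.7510 = 0.0941
  (66 − 57.6763)²/57.6763 = 1.2013
  (53 − 46.1411)²/46.1411 = 1.0196
  (88 − 100.9336)²/100.9336 = 1.6573
  (71 − 73.2490)²/73.2490 = 0.0691
χ² = 1.6370 + 1.3894 + 2.2585 + 0.0941 + 1.2013 + 1.0196 + 1.6573 + 0.0691 = 9.326

9.326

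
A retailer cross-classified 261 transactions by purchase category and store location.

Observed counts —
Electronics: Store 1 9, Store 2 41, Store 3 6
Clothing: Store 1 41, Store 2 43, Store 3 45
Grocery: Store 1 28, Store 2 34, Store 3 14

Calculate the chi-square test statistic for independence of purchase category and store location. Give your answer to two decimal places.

29.67

Row totals: 56, 129, 76. Column totals: 78, 118, 65. Grand total N = 261.
Expected counts (row total × column total / N):
  Electronics, Store 1: 56×78/261 = 16.736
  Electronics, Store 2: 56×118/261 = 25.318
  Electronics, Store 3: 56×65/261 = 13.946
  Clothing, Store 1: 129×78/261 = 38.552
  Clothing, Store 2: 129×118/261 = 58.322
  Clothing, Store 3: 129×65/261 = 32.126
  Grocery, Store 1: 76×78/261 = 22.713
  Grocery, Store 2: 76×118/261 = 34.360
  Grocery, Store 3: 76×65/261 = 18.927
Contributions (O − E)²/E:
  (9 − 16.736)²/16.736 = 3.5759
  (41 − 25.318)²/25.318 = 9.7134
  (6 − 13.946)²/13.946 = 4.5274
  (41 − 38.552)²/38.552 = 0.1554
  (43 − 58.322)²/58.322 = 4.0253
  (45 − 32.126)²/32.126 = 5.1591
  (28 − 22.713)²/22.713 = 1.2307
  (34 − 34.360)²/34.360 = 0.0038
  (14 − 18.927)²/18.927 = 1.2826
χ² = 3.5759 + 9.7134 + 4.5274 + 0.1554 + 4.0253 + 5.1591 + 1.2307 + 0.0038 + 1.2826 = 29.67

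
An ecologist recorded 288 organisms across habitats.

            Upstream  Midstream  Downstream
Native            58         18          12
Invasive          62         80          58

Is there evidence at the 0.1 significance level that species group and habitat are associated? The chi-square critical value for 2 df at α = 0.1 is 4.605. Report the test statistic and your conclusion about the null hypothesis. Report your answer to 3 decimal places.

30.669; reject H₀

Row totals: 88, 200. Column totals: 120, 98, 70. Grand total N = 288.
Expected counts (row total × column total / N):
  Native, Upstream: 88×120/288 = 36.6667
  Native, Midstream: 88×98/288 = 29.9444
  Native, Downstream: 88×70/288 = 21.3889
  Invasive, Upstream: 200×120/288 = 83.3333
  Invasive, Midstream: 200×98/288 = 68.0556
  Invasive, Downstream: 200×70/288 = 48.6111
Contributions (O − E)²/E:
  (58 − 36.6667)²/36.6667 = 12.4121
  (18 − 29.9444)²/29.9444 = 4.7645
  (12 − 21.3889)²/21.3889 = 4.1214
  (62 − 83.3333)²/83.3333 = 5.4613
  (80 − 68.0556)²/68.0556 = 2.0964
  (58 − 48.6111)²/48.6111 = 1.8134
χ² = 12.4121 + 4.7645 + 4.1214 + 5.4613 + 2.0964 + 1.8134 = 30.669
df = (2−1)(3−1) = 2. Since 30.669 > 4.605, reject the null hypothesis of independence at α = 0.1.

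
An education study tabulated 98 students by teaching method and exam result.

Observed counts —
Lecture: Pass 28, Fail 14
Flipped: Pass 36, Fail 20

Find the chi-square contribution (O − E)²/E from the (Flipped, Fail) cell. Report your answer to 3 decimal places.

0.017

Row total (Flipped) = 56; column total (Fail) = 34; N = 98.
Expected count E = 56 × 34 / 98 = 19.4286.
Contribution = (O − E)²/E = (20 − 19.4286)² / 19.4286 = 0.017.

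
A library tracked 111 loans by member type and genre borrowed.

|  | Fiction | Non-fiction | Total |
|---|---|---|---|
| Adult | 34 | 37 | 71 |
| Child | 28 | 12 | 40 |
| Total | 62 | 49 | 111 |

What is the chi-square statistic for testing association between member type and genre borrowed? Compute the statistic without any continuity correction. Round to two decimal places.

5.07

Grand total N = 111.
Expected counts (row total × column total / N):
  Adult, Fiction: 71×62/111 = 39.658
  Adult, Non-fiction: 71×49/111 = 31.342
  Child, Fiction: 40×62/111 = 22.342
  Child, Non-fiction: 40×49/111 = 17.658
Contributions (O − E)²/E:
  (34 − 39.658)²/39.658 = 0.8072
  (37 − 31.342)²/31.342 = 1.0214
  (28 − 22.342)²/22.342 = 1.4329
  (12 − 17.658)²/17.658 = 1.8129
χ² = 0.8072 + 1.0214 + 1.4329 + 1.8129 = 5.07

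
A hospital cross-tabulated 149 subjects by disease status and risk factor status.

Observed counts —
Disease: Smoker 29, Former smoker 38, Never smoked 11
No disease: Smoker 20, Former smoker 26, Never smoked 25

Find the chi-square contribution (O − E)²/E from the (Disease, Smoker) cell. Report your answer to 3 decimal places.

0.437

Row total (Disease) = 78; column total (Smoker) = 49; N = 149.
Expected count E = 78 × 49 / 149 = 25.6510.
Contribution = (O − E)²/E = (29 − 25.6510)² / 25.6510 = 0.437.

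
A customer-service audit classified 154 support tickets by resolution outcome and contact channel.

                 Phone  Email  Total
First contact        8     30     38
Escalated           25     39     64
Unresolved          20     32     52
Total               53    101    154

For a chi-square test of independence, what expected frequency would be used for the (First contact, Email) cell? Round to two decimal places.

Row total (First contact) = 38; column total (Email) = 101; grand total N = 154.
Expected count = (row total × column total) / N = 38 × 101 / 154 = 24.92.

24.92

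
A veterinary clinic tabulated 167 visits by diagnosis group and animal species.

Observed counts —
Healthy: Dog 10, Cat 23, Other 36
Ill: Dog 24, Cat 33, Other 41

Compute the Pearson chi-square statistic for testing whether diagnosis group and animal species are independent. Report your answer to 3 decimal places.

2.927

Row totals: 69, 98. Column totals: 34, 56, 77. Grand total N = 167.
Expected counts (row total × column total / N):
  Healthy, Dog: 69×34/167 = 14.0479
  Healthy, Cat: 69×56/167 = 23.1377
  Healthy, Other: 69×77/167 = 31.8144
  Ill, Dog: 98×34/167 = 19.9521
  Ill, Cat: 98×56/167 = 32.8623
  Ill, Other: 98×77/167 = 45.1856
Contributions (O − E)²/E:
  (10 − 14.0479)²/14.0479 = 1.1664
  (23 − 23.1377)²/23.1377 = 0.0008
  (36 − 31.8144)²/31.8144 = 0.5507
  (24 − 19.9521)²/19.9521 = 0.8212
  (33 − 32.8623)²/32.8623 = 0.0006
  (41 − 45.1856)²/45.1856 = 0.3877
χ² = 1.1664 + 0.0008 + 0.5507 + 0.8212 + 0.0006 + 0.3877 = 2.927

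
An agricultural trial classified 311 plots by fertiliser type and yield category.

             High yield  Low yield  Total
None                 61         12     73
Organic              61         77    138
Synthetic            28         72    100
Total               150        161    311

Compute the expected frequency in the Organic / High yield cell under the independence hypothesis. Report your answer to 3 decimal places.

66.559

Row total (Organic) = 138; column total (High yield) = 150; grand total N = 311.
Expected count = (row total × column total) / N = 138 × 150 / 311 = 66.559.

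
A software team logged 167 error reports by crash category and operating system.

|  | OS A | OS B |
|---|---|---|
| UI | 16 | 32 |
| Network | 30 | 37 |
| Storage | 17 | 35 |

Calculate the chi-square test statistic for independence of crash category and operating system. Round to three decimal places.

Row totals: 48, 67, 52. Column totals: 63, 104. Grand total N = 167.
Expected counts (row total × column total / N):
  UI, OS A: 48×63/167 = 18.1078
  UI, OS B: 48×104/167 = 29.8922
  Network, OS A: 67×63/167 = 25.2754
  Network, OS B: 67×104/167 = 41.7246
  Storage, OS A: 52×63/167 = 19.6168
  Storage, OS B: 52×104/167 = 32.3832
Contributions (O − E)²/E:
  (16 − 18.1078)²/18.1078 = 0.2454
  (32 − 29.8922)²/29.8922 = 0.1486
  (30 − 25.2754)²/25.2754 = 0.8831
  (37 − 41.7246)²/41.7246 = 0.5350
  (17 − 19.6168)²/19.6168 = 0.3491
  (35 − 32.3832)²/32.3832 = 0.2115
χ² = 0.2454 + 0.1486 + 0.8831 + 0.5350 + 0.3491 + 0.2115 = 2.373

2.373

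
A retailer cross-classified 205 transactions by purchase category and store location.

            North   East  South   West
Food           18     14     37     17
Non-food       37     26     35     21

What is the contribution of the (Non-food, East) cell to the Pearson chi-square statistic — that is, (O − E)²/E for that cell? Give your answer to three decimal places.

Row total (Non-food) = 119; column total (East) = 40; N = 205.
Expected count E = 119 × 40 / 205 = 23.2195.
Contribution = (O − E)²/E = (26 − 23.2195)² / 23.2195 = 0.333.

0.333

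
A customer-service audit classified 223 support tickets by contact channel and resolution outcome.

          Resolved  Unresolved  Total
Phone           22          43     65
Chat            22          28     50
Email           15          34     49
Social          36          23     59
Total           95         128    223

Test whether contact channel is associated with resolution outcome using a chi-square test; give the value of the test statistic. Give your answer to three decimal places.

13.141

Grand total N = 223.
Expected counts (row total × column total / N):
  Phone, Resolved: 65×95/223 = 27.6906
  Phone, Unresolved: 65×128/223 = 37.3094
  Chat, Resolved: 50×95/223 = 21.3004
  Chat, Unresolved: 50×128/223 = 28.6996
  Email, Resolved: 49×95/223 = 20.8744
  Email, Unresolved: 49×128/223 = 28.1256
  Social, Resolved: 59×95/223 = 25.1345
  Social, Unresolved: 59×128/223 = 33.8655
Contributions (O − E)²/E:
  (22 − 27.6906)²/27.6906 = 1.1695
  (43 − 37.3094)²/37.3094 = 0.8680
  (22 − 21.3004)²/21.3004 = 0.0230
  (28 − 28.6996)²/28.6996 = 0.0171
  (15 − 20.8744)²/20.8744 = 1.6532
  (34 − 28.1256)²/28.1256 = 1.2269
  (36 − 25.1345)²/25.1345 = 4.6971
  (23 − 33.8655)²/33.8655 = 3.4861
χ² = 1.1695 + 0.8680 + 0.0230 + 0.0171 + 1.6532 + 1.2269 + 4.6971 + 3.4861 = 13.141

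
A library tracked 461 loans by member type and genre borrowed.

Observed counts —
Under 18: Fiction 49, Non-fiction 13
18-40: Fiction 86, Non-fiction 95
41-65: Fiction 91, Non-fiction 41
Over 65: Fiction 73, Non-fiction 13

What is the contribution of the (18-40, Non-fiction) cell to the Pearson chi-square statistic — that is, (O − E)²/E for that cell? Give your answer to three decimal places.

Row total (18-40) = 181; column total (Non-fiction) = 162; N = 461.
Expected count E = 181 × 162 / 461 = 63.6052.
Contribution = (O − E)²/E = (95 − 63.6052)² / 63.6052 = 15.496.

15.496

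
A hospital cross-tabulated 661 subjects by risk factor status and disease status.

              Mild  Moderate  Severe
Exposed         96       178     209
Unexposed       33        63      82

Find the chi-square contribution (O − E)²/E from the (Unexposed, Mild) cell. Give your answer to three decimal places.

Row total (Unexposed) = 178; column total (Mild) = 129; N = 661.
Expected count E = 178 × 129 / 661 = 34.7383.
Contribution = (O − E)²/E = (33 − 34.7383)² / 34.7383 = 0.087.

0.087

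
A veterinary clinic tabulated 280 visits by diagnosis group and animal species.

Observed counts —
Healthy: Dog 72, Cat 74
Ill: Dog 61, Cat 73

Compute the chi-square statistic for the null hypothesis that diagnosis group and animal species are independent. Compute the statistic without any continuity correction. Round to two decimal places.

0.40

Row totals: 146, 134. Column totals: 133, 147. Grand total N = 280.
Expected counts (row total × column total / N):
  Healthy, Dog: 146×133/280 = 69.350
  Healthy, Cat: 146×147/280 = 76.650
  Ill, Dog: 134×133/280 = 63.650
  Ill, Cat: 134×147/280 = 70.350
Contributions (O − E)²/E:
  (72 − 69.350)²/69.350 = 0.1013
  (74 − 76.650)²/76.650 = 0.0916
  (61 − 63.650)²/63.650 = 0.1103
  (73 − 70.350)²/70.350 = 0.0998
χ² = 0.1013 + 0.0916 + 0.1103 + 0.0998 = 0.40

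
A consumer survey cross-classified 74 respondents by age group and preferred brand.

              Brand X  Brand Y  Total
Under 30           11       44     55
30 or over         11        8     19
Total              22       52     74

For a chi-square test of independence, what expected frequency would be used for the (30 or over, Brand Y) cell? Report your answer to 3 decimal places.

Row total (30 or over) = 19; column total (Brand Y) = 52; grand total N = 74.
Expected count = (row total × column total) / N = 19 × 52 / 74 = 13.351.

13.351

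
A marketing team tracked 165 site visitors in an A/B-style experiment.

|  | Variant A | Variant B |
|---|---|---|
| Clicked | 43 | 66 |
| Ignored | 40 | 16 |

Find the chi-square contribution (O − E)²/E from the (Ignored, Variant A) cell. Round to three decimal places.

Row total (Ignored) = 56; column total (Variant A) = 83; N = 165.
Expected count E = 56 × 83 / 165 = 28.1697.
Contribution = (O − E)²/E = (40 − 28.1697)² / 28.1697 = 4.968.

4.968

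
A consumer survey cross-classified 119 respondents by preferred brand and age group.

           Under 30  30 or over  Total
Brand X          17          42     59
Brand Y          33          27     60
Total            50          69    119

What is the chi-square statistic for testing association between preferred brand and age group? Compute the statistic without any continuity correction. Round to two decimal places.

Grand total N = 119.
Expected counts (row total × column total / N):
  Brand X, Under 30: 59×50/119 = 24.790
  Brand X, 30 or over: 59×69/119 = 34.210
  Brand Y, Under 30: 60×50/119 = 25.210
  Brand Y, 30 or over: 60×69/119 = 34.790
Contributions (O − E)²/E:
  (17 − 24.790)²/24.790 = 2.4479
  (42 − 34.210)²/34.210 = 1.7739
  (33 − 25.210)²/25.210 = 2.4071
  (27 − 34.790)²/34.790 = 1.7443
χ² = 2.4479 + 1.7739 + 2.4071 + 1.7443 = 8.37

8.37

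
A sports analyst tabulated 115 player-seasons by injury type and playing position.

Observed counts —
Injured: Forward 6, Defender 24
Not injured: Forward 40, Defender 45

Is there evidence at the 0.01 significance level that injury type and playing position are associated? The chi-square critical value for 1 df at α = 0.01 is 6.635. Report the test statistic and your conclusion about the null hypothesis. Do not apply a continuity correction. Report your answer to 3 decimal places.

6.765; reject H₀

Row totals: 30, 85. Column totals: 46, 69. Grand total N = 115.
Expected counts (row total × column total / N):
  Injured, Forward: 30×46/115 = 12.0000
  Injured, Defender: 30×69/115 = 18.0000
  Not injured, Forward: 85×46/115 = 34.0000
  Not injured, Defender: 85×69/115 = 51.0000
Contributions (O − E)²/E:
  (6 − 12.0000)²/12.0000 = 3.0000
  (24 − 18.0000)²/18.0000 = 2.0000
  (40 − 34.0000)²/34.0000 = 1.0588
  (45 − 51.0000)²/51.0000 = 0.7059
χ² = 3.0000 + 2.0000 + 1.0588 + 0.7059 = 6.765
df = (2−1)(2−1) = 1. Since 6.765 > 6.635, reject the null hypothesis of independence at α = 0.01.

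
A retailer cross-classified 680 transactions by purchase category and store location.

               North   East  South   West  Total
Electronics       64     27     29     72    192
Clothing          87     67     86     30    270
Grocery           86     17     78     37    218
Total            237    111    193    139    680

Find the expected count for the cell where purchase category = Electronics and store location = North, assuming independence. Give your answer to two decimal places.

Row total (Electronics) = 192; column total (North) = 237; grand total N = 680.
Expected count = (row total × column total) / N = 192 × 237 / 680 = 66.92.

66.92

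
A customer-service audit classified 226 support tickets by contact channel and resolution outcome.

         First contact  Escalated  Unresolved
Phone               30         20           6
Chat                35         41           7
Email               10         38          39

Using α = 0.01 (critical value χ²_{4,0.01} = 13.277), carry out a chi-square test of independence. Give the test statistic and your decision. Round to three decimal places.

Row totals: 56, 83, 87. Column totals: 75, 99, 52. Grand total N = 226.
Expected counts (row total × column total / N):
  Phone, First contact: 56×75/226 = 18.5841
  Phone, Escalated: 56×99/226 = 24.5310
  Phone, Unresolved: 56×52/226 = 12.8850
  Chat, First contact: 83×75/226 = 27.5442
  Chat, Escalated: 83×99/226 = 36.3584
  Chat, Unresolved: 83×52/226 = 19.0973
  Email, First contact: 87×75/226 = 28.8717
  Email, Escalated: 87×99/226 = 38.1106
  Email, Unresolved: 87×52/226 = 20.0177
Contributions (O − E)²/E:
  (30 − 18.5841)²/18.5841 = 7.0126
  (20 − 24.5310)²/24.5310 = 0.8369
  (6 − 12.8850)²/12.8850 = 3.6789
  (35 − 27.5442)²/27.5442 = 2.0182
  (41 − 36.3584)²/36.3584 = 0.5926
  (7 − 19.0973)²/19.0973 = 7.6631
  (10 − 28.8717)²/28.8717 = 12.3353
  (38 − 38.1106)²/38.1106 = 0.0003
  (39 − 20.0177)²/20.0177 = 18.0005
χ² = 7.0126 + 0.8369 + 3.6789 + 2.0182 + 0.5926 + 7.6631 + 12.3353 + 0.0003 + 18.0005 = 52.138
df = (3−1)(3−1) = 4. Since 52.138 > 13.277, reject the null hypothesis of independence at α = 0.01.

52.138; reject H₀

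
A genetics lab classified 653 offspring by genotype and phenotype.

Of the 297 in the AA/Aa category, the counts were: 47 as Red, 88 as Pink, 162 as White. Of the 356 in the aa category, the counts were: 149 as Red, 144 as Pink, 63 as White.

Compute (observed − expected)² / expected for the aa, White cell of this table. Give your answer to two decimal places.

29.02

Row total (aa) = 356; column total (White) = 225; N = 653.
Expected count E = 356 × 225 / 653 = 122.6646.
Contribution = (O − E)²/E = (63 − 122.6646)² / 122.6646 = 29.02.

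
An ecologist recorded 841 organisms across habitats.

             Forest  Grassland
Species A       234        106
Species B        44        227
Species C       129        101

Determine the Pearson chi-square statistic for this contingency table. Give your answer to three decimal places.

174.486

Row totals: 340, 271, 230. Column totals: 407, 434. Grand total N = 841.
Expected counts (row total × column total / N):
  Species A, Forest: 340×407/841 = 164.5422
  Species A, Grassland: 340×434/841 = 175.4578
  Species B, Forest: 271×407/841 = 131.1498
  Species B, Grassland: 271×434/841 = 139.8502
  Species C, Forest: 230×407/841 = 111.3080
  Species C, Grassland: 230×434/841 = 118.6920
Contributions (O − E)²/E:
  (234 − 164.5422)²/164.5422 = 29.3201
  (106 − 175.4578)²/175.4578 = 27.4960
  (44 − 131.1498)²/131.1498 = 57.9115
  (227 − 139.8502)²/139.8502 = 54.3087
  (129 − 111.3080)²/111.3080 = 2.8121
  (101 − 118.6920)²/118.6920 = 2.6371
χ² = 29.3201 + 27.4960 + 57.9115 + 54.3087 + 2.8121 + 2.6371 = 174.486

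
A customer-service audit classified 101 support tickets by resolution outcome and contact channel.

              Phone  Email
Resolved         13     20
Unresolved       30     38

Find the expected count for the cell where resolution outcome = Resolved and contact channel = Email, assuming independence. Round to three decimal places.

18.950

Row total (Resolved) = 33; column total (Email) = 58; grand total N = 101.
Expected count = (row total × column total) / N = 33 × 58 / 101 = 18.950.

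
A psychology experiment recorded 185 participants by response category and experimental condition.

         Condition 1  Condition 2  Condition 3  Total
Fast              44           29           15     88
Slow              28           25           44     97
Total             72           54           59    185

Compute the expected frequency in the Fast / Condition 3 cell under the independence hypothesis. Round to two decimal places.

28.06

Row total (Fast) = 88; column total (Condition 3) = 59; grand total N = 185.
Expected count = (row total × column total) / N = 88 × 59 / 185 = 28.06.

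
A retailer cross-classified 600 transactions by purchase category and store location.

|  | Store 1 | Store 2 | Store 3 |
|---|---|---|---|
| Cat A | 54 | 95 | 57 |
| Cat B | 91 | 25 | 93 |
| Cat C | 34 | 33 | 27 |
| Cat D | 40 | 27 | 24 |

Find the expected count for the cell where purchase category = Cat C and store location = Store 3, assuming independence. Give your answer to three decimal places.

31.490

Row total (Cat C) = 94; column total (Store 3) = 201; grand total N = 600.
Expected count = (row total × column total) / N = 94 × 201 / 600 = 31.490.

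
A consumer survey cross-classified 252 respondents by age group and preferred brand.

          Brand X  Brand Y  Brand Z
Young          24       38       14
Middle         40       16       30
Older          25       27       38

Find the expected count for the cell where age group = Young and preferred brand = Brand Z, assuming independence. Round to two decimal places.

24.73

Row total (Young) = 76; column total (Brand Z) = 82; grand total N = 252.
Expected count = (row total × column total) / N = 76 × 82 / 252 = 24.73.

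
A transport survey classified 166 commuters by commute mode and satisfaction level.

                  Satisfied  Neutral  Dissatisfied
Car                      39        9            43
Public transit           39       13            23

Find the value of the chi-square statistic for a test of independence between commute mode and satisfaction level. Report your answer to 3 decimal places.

Row totals: 91, 75. Column totals: 78, 22, 66. Grand total N = 166.
Expected counts (row total × column total / N):
  Car, Satisfied: 91×78/166 = 42.7590
  Car, Neutral: 91×22/166 = 12.0602
  Car, Dissatisfied: 91×66/166 = 36.1807
  Public transit, Satisfied: 75×78/166 = 35.2410
  Public transit, Neutral: 75×22/166 = 9.9398
  Public transit, Dissatisfied: 75×66/166 = 29.8193
Contributions (O − E)²/E:
  (39 − 42.7590)²/42.7590 = 0.3305
  (9 − 12.0602)²/12.0602 = 0.7765
  (43 − 36.1807)²/36.1807 = 1.2853
  (39 − 35.2410)²/35.2410 = 0.4010
  (13 − 9.9398)²/9.9398 = 0.9422
  (23 − 29.8193)²/29.8193 = 1.5595
χ² = 0.3305 + 0.7765 + 1.2853 + 0.4010 + 0.9422 + 1.5595 = 5.295

5.295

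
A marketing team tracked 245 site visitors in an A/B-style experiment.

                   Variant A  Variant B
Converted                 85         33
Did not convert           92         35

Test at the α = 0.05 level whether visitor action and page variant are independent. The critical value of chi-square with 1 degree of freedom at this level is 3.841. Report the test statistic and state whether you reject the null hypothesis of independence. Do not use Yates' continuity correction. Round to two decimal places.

0.01; fail to reject H₀

Row totals: 118, 127. Column totals: 177, 68. Grand total N = 245.
Expected counts (row total × column total / N):
  Converted, Variant A: 118×177/245 = 85.249
  Converted, Variant B: 118×68/245 = 32.751
  Did not convert, Variant A: 127×177/245 = 91.751
  Did not convert, Variant B: 127×68/245 = 35.249
Contributions (O − E)²/E:
  (85 − 85.249)²/85.249 = 0.0007
  (33 − 32.751)²/32.751 = 0.0019
  (92 − 91.751)²/91.751 = 0.0007
  (35 − 35.249)²/35.249 = 0.0018
χ² = 0.0007 + 0.0019 + 0.0007 + 0.0018 = 0.01
df = (2−1)(2−1) = 1. Since 0.01 < 3.841, fail to reject the null hypothesis of independence at α = 0.05.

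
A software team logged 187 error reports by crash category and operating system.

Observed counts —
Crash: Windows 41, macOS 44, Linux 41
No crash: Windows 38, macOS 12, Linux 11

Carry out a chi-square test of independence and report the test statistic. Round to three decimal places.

14.916

Row totals: 126, 61. Column totals: 79, 56, 52. Grand total N = 187.
Expected counts (row total × column total / N):
  Crash, Windows: 126×79/187 = 53.2299
  Crash, macOS: 126×56/187 = 37.7326
  Crash, Linux: 126×52/187 = 35.0374
  No crash, Windows: 61×79/187 = 25.7701
  No crash, macOS: 61×56/187 = 18.2674
  No crash, Linux: 61×52/187 = 16.9626
Contributions (O − E)²/E:
  (41 − 53.2299)²/53.2299 = 2.8099
  (44 − 37.7326)²/37.7326 = 1.0410
  (41 − 35.0374)²/35.0374 = 1.0147
  (38 − 25.7701)²/25.7701 = 5.8040
  (12 − 18.2674)²/18.2674 = 2.1503
  (11 − 16.9626)²/16.9626 = 2.0959
χ² = 2.8099 + 1.0410 + 1.0147 + 5.8040 + 2.1503 + 2.0959 = 14.916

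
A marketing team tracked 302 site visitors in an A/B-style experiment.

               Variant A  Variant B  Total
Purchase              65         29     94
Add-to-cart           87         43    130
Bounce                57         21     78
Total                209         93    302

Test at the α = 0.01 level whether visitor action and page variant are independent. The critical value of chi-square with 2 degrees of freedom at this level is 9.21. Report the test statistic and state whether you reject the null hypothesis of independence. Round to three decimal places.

Grand total N = 302.
Expected counts (row total × column total / N):
  Purchase, Variant A: 94×209/302 = 65.0530
  Purchase, Variant B: 94×93/302 = 28.9470
  Add-to-cart, Variant A: 130×209/302 = 89.9669
  Add-to-cart, Variant B: 130×93/302 = 40.0331
  Bounce, Variant A: 78×209/302 = 53.9801
  Bounce, Variant B: 78×93/302 = 24.0199
Contributions (O − E)²/E:
  (65 − 65.0530)²/65.0530 = 0.0000
  (29 − 28.9470)²/28.9470 = 0.0001
  (87 − 89.9669)²/89.9669 = 0.0978
  (43 − 40.0331)²/40.0331 = 0.2199
  (57 − 53.9801)²/53.9801 = 0.1689
  (21 − 24.0199)²/24.0199 = 0.3797
χ² = 0.0000 + 0.0001 + 0.0978 + 0.2199 + 0.1689 + 0.3797 = 0.866
df = (3−1)(2−1) = 2. Since 0.866 < 9.21, fail to reject the null hypothesis of independence at α = 0.01.

0.866; fail to reject H₀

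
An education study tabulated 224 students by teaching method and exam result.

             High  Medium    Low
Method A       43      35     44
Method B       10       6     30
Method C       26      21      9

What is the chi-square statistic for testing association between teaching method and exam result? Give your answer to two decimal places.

Row totals: 122, 46, 56. Column totals: 79, 62, 83. Grand total N = 224.
Expected counts (row total × column total / N):
  Method A, High: 122×79/224 = 43.027
  Method A, Medium: 122×62/224 = 33.768
  Method A, Low: 122×83/224 = 45.205
  Method B, High: 46×79/224 = 16.223
  Method B, Medium: 46×62/224 = 12.732
  Method B, Low: 46×83/224 = 17.045
  Method C, High: 56×79/224 = 19.750
  Method C, Medium: 56×62/224 = 15.500
  Method C, Low: 56×83/224 = 20.750
Contributions (O − E)²/E:
  (43 − 43.027)²/43.027 = 0.0000
  (35 − 33.768)²/33.768 = 0.0449
  (44 − 45.205)²/45.205 = 0.0321
  (10 − 16.223)²/16.223 = 2.3871
  (6 − 12.732)²/12.732 = 3.5595
  (30 − 17.045)²/17.045 = 9.8464
  (26 − 19.750)²/19.750 = 1.9778
  (21 − 15.500)²/15.500 = 1.9516
  (9 − 20.750)²/20.750 = 6.6536
χ² = 0.0000 + 0.0449 + 0.0321 + 2.3871 + 3.5595 + 9.8464 + 1.9778 + 1.9516 + 6.6536 = 26.45

26.45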